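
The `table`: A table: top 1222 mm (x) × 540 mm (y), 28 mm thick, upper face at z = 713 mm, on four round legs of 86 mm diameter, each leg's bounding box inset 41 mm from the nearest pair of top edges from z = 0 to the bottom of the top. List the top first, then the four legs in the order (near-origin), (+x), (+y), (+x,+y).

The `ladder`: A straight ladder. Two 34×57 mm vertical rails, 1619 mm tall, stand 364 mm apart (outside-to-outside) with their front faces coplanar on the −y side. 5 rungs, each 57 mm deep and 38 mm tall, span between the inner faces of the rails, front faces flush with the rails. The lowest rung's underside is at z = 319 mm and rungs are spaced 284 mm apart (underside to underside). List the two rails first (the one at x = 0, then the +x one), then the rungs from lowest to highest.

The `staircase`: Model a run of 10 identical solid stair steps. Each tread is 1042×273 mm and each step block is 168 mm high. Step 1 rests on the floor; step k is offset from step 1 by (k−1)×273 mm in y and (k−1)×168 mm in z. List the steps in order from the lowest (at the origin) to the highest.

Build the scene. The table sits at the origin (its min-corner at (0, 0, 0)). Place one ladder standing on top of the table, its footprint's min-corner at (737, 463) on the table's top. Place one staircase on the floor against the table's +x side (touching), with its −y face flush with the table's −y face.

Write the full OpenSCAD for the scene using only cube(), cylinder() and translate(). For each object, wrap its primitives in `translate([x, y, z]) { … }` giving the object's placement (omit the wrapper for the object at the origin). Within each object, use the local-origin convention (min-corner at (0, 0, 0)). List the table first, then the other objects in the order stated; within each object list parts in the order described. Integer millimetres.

translate([0, 0, 685]) cube([1222, 540, 28]);
translate([84, 84, 0]) cylinder(h = 685, r = 43);
translate([1138, 84, 0]) cylinder(h = 685, r = 43);
translate([84, 456, 0]) cylinder(h = 685, r = 43);
translate([1138, 456, 0]) cylinder(h = 685, r = 43);
translate([737, 463, 713]) {
  cube([34, 57, 1619]);
  translate([330, 0, 0]) cube([34, 57, 1619]);
  translate([34, 0, 319]) cube([296, 57, 38]);
  translate([34, 0, 603]) cube([296, 57, 38]);
  translate([34, 0, 887]) cube([296, 57, 38]);
  translate([34, 0, 1171]) cube([296, 57, 38]);
  translate([34, 0, 1455]) cube([296, 57, 38]);
}
translate([1222, 0, 0]) {
  cube([1042, 273, 168]);
  translate([0, 273, 168]) cube([1042, 273, 168]);
  translate([0, 546, 336]) cube([1042, 273, 168]);
  translate([0, 819, 504]) cube([1042, 273, 168]);
  translate([0, 1092, 672]) cube([1042, 273, 168]);
  translate([0, 1365, 840]) cube([1042, 273, 168]);
  translate([0, 1638, 1008]) cube([1042, 273, 168]);
  translate([0, 1911, 1176]) cube([1042, 273, 168]);
  translate([0, 2184, 1344]) cube([1042, 273, 168]);
  translate([0, 2457, 1512]) cube([1042, 273, 168]);
}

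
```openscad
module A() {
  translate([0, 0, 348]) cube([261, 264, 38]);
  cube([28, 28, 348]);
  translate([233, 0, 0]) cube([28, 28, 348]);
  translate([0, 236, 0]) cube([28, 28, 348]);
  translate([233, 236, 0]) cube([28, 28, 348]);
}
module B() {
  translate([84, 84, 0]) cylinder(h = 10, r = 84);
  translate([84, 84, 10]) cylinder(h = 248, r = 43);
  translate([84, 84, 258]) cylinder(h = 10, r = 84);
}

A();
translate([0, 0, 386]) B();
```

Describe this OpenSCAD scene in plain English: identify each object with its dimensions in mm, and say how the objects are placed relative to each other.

A is a four-legged stool. The seat is a 261×264×38 mm slab whose top surface is at z = 386 mm; four square legs, each 28×28 mm in cross-section, run from the floor (z = 0) to the underside of the seat, each flush with a corner of the seat.

B is a spool: two coaxial disc flanges of radius 84 mm and thickness 10 mm, joined by a core cylinder of radius 43 mm and height 248 mm. The lower flange rests on z = 0 and the three cylinders share a vertical axis.

The spool is on top of the stool.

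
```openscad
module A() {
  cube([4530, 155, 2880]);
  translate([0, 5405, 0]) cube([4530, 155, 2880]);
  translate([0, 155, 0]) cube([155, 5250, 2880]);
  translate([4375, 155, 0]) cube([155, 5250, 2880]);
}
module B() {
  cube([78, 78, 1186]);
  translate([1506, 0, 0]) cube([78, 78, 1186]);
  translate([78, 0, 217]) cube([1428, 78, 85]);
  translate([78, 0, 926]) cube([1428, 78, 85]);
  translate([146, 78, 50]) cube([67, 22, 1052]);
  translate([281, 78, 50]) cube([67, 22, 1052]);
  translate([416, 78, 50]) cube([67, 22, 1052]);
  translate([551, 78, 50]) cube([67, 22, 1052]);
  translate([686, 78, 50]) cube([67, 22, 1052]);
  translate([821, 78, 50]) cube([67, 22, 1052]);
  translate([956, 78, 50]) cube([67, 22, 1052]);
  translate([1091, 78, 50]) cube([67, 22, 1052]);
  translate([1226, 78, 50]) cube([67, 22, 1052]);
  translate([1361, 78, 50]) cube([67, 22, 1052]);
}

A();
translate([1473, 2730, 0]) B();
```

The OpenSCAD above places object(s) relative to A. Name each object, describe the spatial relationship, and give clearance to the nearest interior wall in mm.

Clearances: x = 1318, y = 2575; minimum 1318 mm.

A is a house frame. B is a fence section. The fence section sits inside the house frame, centred. The clearance to the nearest interior wall is 1318 mm.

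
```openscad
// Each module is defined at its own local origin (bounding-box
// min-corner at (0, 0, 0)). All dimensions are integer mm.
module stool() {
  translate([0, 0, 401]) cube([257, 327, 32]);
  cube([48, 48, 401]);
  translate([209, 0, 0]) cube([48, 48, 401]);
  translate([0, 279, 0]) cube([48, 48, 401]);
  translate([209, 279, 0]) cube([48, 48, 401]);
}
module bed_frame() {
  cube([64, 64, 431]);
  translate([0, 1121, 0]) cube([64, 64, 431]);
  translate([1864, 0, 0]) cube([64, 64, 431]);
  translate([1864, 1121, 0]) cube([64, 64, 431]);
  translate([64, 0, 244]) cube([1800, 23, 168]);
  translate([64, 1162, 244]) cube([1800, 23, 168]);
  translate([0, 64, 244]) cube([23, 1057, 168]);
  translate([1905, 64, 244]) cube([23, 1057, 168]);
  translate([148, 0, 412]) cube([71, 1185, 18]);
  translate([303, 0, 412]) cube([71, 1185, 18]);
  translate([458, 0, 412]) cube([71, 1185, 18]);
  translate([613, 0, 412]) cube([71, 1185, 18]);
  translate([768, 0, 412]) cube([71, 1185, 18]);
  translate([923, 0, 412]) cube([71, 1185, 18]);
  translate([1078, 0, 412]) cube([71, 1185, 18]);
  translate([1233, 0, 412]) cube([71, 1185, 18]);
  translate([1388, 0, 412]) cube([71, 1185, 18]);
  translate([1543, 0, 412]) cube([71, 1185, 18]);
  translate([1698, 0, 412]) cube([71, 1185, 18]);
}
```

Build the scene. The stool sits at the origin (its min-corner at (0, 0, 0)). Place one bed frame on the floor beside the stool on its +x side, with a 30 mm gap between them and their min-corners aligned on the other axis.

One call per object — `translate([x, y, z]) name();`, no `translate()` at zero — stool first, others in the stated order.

stool();
translate([287, 0, 0]) bed_frame();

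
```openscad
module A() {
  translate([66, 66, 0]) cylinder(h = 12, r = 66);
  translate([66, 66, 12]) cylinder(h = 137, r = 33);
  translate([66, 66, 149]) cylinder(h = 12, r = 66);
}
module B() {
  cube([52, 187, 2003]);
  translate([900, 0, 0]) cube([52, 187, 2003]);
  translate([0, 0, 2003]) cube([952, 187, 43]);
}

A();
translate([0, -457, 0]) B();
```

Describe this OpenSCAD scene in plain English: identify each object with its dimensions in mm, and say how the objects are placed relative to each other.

A is a spool: two coaxial disc flanges of radius 66 mm and thickness 12 mm, joined by a core cylinder of radius 33 mm and height 137 mm. The lower flange rests on z = 0 and the three cylinders share a vertical axis.

B is a door frame. The clear opening is 848 mm wide and 2003 mm high. Two 52 mm wide jambs, 187 mm deep, stand either side of the opening from the floor to the top of the opening. A 43 mm thick head sits across the top of both jambs, spanning the full outside width of the frame.

The door frame is on the floor beside the spool on its −y side.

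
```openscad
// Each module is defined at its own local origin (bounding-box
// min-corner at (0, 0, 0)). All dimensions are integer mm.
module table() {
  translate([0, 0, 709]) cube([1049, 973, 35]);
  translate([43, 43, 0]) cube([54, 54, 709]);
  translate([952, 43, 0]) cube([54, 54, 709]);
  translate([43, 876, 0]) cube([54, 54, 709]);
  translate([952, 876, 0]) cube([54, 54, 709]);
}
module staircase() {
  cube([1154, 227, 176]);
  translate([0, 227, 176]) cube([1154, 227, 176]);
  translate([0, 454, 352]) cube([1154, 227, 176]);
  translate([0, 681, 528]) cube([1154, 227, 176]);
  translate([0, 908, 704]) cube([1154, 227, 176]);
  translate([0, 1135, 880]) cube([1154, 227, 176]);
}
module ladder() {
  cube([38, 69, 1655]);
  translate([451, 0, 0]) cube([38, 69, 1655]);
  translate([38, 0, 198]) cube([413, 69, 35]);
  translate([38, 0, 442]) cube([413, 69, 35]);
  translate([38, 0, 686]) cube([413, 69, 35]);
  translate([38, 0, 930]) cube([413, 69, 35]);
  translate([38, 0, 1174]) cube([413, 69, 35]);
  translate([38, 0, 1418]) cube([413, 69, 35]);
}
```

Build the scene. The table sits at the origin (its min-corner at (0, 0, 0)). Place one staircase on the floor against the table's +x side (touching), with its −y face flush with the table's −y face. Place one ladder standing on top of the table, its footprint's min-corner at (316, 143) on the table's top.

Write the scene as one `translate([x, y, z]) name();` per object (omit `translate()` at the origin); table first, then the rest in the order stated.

table();
translate([1049, 0, 0]) staircase();
translate([316, 143, 744]) ladder();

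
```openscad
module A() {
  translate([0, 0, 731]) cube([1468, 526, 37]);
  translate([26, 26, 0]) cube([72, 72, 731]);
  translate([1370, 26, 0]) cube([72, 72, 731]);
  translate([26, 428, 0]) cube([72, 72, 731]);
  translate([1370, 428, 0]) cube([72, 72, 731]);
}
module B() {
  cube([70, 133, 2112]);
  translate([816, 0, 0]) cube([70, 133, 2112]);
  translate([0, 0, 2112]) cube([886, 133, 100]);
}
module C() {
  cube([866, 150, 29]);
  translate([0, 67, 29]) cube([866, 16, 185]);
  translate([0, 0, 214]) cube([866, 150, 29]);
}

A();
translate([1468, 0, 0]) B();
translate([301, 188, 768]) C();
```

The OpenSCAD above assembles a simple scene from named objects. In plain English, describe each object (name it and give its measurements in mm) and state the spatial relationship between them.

A is a table with a 1468×526 mm rectangular top, 37 mm thick, top surface at z = 768 mm, supported by four 72×72 mm square legs, each inset 26 mm from the nearest pair of top edges, running from the floor.

B is a rectangular door frame: two vertical jambs of 70×133 mm section, 2112 mm tall, with a clear opening 746 mm wide between their inner faces. A header 100 mm tall and 133 mm deep lies on top of the jambs and spans the full outside width.

C is an I-beam lying along x, 866 mm long. Overall section height 243 mm. Two flanges 150 mm wide (y) and 29 mm thick, one on the floor and one at the top; a web 16 mm thick runs between them, centred on the flange width.

The door frame is against the table's +x side, with their −y faces flush. The I-beam is on top of the table, centred.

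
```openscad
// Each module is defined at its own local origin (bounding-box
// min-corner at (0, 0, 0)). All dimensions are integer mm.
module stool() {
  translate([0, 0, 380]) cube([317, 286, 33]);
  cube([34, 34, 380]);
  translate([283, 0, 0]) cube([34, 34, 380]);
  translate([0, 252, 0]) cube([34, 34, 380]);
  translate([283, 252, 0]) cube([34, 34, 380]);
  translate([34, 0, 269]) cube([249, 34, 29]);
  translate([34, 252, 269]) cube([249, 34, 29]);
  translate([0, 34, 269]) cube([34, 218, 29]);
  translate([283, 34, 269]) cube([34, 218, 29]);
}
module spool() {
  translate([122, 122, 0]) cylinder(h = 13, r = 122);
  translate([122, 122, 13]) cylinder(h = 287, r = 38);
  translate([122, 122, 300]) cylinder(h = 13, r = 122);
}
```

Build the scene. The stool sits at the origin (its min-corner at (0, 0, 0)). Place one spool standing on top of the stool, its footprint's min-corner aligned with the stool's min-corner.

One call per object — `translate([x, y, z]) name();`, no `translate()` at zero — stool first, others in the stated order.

stool();
translate([0, 0, 413]) spool();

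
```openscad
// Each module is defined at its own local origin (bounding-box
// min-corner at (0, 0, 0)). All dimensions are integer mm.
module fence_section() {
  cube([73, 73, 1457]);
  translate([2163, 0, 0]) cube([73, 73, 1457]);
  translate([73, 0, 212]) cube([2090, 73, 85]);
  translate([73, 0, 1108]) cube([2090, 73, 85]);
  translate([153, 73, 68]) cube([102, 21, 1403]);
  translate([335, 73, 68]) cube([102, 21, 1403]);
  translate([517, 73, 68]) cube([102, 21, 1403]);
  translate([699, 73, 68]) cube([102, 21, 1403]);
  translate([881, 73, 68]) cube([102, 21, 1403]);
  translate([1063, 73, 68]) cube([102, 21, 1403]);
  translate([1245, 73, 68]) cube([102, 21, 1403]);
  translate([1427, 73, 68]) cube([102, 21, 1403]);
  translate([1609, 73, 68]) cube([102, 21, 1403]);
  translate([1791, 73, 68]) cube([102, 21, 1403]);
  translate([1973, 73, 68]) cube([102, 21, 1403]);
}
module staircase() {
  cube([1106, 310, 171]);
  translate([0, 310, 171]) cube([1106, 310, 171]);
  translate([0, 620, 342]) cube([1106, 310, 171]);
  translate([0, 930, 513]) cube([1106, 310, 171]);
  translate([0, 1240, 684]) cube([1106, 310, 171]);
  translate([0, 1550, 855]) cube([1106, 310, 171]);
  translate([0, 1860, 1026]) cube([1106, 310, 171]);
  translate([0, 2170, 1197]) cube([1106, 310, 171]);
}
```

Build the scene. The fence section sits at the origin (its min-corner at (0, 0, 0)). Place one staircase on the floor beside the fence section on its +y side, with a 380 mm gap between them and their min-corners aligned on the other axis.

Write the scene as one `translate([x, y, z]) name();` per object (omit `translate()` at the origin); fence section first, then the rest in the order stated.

fence_section();
translate([0, 474, 0]) staircase();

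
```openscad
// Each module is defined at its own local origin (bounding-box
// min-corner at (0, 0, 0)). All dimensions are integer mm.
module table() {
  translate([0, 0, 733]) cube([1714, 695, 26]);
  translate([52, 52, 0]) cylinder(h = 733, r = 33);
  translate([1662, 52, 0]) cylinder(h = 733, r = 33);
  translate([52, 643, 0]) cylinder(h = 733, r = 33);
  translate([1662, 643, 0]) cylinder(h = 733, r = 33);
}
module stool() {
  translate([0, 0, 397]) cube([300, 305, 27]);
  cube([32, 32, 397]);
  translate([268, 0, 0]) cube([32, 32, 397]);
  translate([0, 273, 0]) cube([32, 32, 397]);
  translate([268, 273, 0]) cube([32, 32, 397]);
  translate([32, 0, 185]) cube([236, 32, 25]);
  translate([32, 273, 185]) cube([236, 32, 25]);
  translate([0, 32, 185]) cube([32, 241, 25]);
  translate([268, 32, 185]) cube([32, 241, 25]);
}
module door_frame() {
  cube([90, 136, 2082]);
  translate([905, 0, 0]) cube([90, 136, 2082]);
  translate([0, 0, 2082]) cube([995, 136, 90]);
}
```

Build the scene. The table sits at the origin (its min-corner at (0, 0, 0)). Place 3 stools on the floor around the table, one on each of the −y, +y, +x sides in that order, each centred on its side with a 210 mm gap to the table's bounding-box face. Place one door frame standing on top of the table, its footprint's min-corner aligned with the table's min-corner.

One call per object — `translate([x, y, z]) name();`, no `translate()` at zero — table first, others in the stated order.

table();
translate([707, -515, 0]) stool();
translate([707, 905, 0]) stool();
translate([1924, 195, 0]) stool();
translate([0, 0, 759]) door_frame();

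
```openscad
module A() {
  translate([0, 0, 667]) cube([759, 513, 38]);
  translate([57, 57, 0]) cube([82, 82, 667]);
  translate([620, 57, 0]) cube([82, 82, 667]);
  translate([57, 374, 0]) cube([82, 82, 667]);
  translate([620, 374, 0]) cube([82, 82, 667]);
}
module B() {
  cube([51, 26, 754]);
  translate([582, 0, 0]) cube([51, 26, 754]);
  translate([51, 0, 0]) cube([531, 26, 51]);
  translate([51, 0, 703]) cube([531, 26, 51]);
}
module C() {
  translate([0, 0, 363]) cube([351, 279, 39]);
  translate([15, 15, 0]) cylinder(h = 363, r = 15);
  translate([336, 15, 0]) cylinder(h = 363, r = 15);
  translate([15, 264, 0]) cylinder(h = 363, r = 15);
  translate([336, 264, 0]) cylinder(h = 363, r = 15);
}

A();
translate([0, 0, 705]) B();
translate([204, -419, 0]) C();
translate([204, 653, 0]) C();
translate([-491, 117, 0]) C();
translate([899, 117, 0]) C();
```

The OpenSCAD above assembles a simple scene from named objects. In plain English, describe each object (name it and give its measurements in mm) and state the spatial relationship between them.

A is a table: top 759 mm (x) × 513 mm (y), 38 mm thick, upper face at z = 705 mm, on four 82×82 mm square legs, each inset 57 mm from the nearest pair of top edges, running from z = 0 to the bottom of the top.

B is a picture frame with a 531×652 mm rectangular opening (x by z) and a uniform 51 mm border on every side. Frame depth is 26 mm along y. It is built from two vertical stiles running the full outside height and two horizontal rails spanning the gap between the stiles.

C is a four-legged stool. The seat is 351×279 mm, 39 mm thick, top at z = 402 mm. It stands on four round legs, each 30 mm in diameter, from z = 0 to the seat underside, each leg's axis is inset half a diameter from the nearest pair of seat edges (so the leg's bounding box is flush with the corner).

The picture frame is on top of the table. Four stools sit around the table at the −y, +y, −x, +x sides.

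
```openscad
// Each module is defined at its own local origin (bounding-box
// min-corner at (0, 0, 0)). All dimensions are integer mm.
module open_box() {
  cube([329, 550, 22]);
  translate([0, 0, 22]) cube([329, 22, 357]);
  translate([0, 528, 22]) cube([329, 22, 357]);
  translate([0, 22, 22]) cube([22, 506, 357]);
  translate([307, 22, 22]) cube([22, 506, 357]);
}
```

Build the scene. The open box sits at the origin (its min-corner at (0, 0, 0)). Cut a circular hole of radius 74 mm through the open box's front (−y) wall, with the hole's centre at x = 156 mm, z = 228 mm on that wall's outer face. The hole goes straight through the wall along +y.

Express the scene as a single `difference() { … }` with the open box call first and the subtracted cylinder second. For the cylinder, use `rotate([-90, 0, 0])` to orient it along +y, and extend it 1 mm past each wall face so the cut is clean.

difference() {
  open_box();
  translate([156, -1, 228]) rotate([-90, 0, 0]) cylinder(h = 24, r = 74);
}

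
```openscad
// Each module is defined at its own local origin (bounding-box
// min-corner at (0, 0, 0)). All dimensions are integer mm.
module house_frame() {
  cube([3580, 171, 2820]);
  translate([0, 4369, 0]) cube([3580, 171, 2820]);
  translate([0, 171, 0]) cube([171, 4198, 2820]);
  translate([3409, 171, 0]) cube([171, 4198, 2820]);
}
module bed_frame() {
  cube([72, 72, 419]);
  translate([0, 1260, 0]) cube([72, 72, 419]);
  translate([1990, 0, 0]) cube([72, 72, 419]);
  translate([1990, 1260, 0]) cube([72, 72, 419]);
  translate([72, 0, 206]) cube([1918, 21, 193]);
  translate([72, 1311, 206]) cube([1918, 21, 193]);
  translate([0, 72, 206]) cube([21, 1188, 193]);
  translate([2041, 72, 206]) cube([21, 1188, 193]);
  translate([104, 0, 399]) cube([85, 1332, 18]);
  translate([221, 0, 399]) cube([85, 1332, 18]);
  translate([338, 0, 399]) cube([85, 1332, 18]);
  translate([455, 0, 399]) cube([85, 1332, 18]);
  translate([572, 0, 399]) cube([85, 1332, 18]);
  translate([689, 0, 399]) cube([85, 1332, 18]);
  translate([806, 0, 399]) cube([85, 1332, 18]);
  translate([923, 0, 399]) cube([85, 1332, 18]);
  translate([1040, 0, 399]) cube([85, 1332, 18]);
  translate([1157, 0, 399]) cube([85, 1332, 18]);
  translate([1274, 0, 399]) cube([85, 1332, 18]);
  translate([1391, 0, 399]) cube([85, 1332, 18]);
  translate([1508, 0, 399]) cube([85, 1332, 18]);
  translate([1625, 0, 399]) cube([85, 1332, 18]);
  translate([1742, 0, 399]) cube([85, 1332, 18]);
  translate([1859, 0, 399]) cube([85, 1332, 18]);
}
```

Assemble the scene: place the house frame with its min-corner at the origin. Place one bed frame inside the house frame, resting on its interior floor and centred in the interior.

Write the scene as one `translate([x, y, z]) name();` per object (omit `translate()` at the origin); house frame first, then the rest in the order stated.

house_frame();
translate([759, 1604, 0]) bed_frame();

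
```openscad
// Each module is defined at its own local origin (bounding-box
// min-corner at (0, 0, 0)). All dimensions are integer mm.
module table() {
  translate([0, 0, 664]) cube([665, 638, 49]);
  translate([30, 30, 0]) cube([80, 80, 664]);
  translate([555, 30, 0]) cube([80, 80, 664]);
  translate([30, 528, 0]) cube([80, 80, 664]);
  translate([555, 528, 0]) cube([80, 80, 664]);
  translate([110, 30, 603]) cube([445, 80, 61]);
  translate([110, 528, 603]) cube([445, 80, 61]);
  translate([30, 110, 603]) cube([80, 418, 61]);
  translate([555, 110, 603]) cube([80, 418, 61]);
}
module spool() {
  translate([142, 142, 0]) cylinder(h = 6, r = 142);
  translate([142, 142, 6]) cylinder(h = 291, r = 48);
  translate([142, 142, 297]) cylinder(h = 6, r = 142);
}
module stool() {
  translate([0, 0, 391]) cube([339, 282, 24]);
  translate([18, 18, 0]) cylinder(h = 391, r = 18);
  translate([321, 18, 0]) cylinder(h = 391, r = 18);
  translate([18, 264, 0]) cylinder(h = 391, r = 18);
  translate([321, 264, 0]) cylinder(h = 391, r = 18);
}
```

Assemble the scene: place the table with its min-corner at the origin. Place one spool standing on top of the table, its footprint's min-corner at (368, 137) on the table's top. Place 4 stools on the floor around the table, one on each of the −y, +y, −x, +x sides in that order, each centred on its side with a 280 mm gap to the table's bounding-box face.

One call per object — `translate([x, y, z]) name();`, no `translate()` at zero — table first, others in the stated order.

table();
translate([368, 137, 713]) spool();
translate([163, -562, 0]) stool();
translate([163, 918, 0]) stool();
translate([-619, 178, 0]) stool();
translate([945, 178, 0]) stool();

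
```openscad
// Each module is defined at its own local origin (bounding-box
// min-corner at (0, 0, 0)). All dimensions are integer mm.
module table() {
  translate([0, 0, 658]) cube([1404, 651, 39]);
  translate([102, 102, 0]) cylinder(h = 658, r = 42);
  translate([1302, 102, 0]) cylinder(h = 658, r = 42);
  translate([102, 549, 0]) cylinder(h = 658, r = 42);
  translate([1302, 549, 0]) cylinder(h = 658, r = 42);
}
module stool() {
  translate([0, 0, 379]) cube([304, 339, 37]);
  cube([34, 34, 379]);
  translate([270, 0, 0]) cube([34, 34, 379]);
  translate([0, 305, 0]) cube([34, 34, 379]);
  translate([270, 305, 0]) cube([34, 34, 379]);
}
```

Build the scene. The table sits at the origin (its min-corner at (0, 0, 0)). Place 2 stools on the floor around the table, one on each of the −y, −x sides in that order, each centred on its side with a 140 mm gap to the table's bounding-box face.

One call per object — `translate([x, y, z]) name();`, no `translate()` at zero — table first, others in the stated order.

table();
translate([550, -479, 0]) stool();
translate([-444, 156, 0]) stool();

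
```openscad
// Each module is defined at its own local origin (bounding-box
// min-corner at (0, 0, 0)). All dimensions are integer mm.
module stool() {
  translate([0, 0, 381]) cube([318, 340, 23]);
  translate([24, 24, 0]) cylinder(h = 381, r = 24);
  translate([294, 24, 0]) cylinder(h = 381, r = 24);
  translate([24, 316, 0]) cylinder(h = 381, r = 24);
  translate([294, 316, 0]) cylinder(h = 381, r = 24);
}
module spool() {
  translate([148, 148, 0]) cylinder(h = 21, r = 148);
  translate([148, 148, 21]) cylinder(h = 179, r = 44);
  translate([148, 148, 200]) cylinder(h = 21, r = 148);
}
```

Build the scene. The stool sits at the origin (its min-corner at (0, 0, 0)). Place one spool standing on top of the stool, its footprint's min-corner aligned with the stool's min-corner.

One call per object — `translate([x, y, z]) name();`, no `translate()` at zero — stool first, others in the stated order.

stool();
translate([0, 0, 404]) spool();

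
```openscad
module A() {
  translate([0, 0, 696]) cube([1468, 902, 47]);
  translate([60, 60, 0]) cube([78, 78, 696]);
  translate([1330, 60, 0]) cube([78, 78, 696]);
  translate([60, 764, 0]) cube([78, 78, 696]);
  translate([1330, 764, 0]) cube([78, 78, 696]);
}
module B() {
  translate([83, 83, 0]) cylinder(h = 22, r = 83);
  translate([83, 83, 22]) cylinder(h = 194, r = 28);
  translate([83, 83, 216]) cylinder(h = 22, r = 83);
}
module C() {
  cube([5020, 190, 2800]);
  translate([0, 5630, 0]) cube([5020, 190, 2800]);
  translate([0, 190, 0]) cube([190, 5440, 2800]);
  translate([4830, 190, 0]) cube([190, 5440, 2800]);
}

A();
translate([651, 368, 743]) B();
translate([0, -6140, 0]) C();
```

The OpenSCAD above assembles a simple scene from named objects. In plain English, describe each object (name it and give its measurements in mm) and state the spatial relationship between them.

A is a table: top 1468 mm (x) × 902 mm (y), 47 mm thick, upper face at z = 743 mm, on four 78×78 mm square legs, each inset 60 mm from the nearest pair of top edges, running from z = 0 to the bottom of the top.

B is a spool: two coaxial disc flanges of radius 83 mm and thickness 22 mm, joined by a core cylinder of radius 28 mm and height 194 mm. The lower flange rests on z = 0 and the three cylinders share a vertical axis.

C is a box-shaped house frame (walls only): outside footprint 5020×5820 mm, wall height 2800 mm, wall thickness 190 mm. The two y-facing walls run the full x-width; the two x-facing walls fit between the inner faces of the y-facing walls.

The spool is on top of the table, centred. The house frame is on the floor beside the table on its −y side.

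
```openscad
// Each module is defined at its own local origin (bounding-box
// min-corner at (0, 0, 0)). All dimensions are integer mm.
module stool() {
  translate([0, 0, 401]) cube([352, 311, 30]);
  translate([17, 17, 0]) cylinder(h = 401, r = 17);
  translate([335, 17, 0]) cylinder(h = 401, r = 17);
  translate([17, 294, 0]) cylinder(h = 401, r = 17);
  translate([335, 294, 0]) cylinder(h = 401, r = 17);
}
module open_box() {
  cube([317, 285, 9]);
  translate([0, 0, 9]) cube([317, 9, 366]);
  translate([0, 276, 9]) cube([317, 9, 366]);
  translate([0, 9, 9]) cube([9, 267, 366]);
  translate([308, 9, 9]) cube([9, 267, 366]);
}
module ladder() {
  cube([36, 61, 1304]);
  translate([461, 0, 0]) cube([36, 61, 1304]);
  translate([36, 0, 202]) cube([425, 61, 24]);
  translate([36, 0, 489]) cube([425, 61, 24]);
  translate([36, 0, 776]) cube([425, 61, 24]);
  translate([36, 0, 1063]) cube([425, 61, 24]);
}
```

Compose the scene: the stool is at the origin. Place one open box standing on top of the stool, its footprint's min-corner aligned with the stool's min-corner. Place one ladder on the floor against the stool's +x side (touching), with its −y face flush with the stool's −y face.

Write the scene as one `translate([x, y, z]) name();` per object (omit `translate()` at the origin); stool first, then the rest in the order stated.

stool();
translate([0, 0, 431]) open_box();
translate([352, 0, 0]) ladder();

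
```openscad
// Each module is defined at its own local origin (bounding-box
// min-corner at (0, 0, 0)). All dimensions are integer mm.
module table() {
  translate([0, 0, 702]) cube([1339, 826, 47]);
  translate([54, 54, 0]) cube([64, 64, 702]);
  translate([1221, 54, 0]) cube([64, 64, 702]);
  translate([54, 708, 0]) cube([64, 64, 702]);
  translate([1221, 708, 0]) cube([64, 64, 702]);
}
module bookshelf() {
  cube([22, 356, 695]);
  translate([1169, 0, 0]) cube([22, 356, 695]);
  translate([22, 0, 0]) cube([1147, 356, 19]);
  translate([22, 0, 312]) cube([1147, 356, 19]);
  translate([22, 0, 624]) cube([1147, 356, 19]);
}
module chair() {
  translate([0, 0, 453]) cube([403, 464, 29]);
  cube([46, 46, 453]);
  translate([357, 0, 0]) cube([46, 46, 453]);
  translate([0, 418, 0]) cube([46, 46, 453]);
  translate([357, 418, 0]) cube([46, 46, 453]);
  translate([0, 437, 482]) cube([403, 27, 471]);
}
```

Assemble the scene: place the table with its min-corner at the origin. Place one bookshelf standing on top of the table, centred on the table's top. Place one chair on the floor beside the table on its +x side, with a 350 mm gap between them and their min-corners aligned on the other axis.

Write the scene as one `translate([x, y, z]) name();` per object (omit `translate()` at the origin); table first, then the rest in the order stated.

table();
translate([74, 235, 749]) bookshelf();
translate([1689, 0, 0]) chair();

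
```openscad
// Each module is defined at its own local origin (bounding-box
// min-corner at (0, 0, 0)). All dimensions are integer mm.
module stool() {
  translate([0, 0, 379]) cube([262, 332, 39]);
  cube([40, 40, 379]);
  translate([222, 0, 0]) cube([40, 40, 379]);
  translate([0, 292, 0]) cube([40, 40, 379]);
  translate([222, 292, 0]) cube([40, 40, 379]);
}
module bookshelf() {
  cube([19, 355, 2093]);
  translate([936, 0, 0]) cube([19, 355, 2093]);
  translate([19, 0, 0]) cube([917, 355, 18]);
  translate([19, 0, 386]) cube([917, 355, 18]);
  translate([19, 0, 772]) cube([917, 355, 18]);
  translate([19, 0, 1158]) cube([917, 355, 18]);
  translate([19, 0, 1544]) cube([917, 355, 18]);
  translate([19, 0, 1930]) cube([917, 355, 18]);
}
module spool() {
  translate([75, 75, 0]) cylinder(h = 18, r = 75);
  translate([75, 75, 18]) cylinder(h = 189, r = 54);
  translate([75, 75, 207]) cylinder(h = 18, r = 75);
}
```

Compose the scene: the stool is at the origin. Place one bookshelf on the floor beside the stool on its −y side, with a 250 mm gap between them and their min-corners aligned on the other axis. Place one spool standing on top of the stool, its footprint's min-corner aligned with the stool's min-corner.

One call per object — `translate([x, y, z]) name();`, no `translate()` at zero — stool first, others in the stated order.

stool();
translate([0, -605, 0]) bookshelf();
translate([0, 0, 418]) spool();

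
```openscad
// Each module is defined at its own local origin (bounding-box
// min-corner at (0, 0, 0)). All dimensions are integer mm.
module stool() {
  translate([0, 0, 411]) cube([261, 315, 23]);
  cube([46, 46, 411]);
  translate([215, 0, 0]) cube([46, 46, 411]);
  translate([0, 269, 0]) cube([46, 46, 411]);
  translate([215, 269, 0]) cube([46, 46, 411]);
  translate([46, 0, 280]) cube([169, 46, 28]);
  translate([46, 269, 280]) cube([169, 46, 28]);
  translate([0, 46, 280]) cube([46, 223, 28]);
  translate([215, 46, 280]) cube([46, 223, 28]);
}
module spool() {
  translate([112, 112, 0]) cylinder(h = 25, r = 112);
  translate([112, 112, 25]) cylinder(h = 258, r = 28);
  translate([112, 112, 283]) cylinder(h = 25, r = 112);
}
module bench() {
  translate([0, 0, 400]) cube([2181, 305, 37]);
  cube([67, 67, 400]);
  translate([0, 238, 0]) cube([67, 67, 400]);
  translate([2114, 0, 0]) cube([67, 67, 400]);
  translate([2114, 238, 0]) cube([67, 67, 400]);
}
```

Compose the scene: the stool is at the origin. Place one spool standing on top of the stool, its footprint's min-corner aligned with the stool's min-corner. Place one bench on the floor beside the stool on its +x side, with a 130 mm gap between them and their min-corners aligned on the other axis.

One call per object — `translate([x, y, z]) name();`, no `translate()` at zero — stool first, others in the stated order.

stool();
translate([0, 0, 434]) spool();
translate([391, 0, 0]) bench();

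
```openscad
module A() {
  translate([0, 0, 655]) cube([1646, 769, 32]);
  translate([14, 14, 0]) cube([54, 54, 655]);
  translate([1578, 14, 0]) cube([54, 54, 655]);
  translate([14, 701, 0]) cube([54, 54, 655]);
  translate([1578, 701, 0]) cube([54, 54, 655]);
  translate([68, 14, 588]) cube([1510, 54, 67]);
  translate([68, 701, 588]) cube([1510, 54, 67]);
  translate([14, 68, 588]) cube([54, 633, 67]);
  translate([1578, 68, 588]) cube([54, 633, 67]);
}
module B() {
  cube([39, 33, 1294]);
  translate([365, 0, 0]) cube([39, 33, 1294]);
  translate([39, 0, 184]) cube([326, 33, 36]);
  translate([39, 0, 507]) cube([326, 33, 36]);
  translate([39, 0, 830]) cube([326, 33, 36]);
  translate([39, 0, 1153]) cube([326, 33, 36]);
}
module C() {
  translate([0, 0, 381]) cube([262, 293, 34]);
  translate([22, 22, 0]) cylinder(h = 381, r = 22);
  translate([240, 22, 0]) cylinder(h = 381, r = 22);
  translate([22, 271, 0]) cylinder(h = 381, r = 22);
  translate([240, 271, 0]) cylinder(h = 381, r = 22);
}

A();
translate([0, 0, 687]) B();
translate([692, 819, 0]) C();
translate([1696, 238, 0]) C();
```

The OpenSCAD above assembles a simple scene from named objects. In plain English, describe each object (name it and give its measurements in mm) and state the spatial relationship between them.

A is a rectangular dining table. The top is 1646×769×32 mm with its upper surface at z = 687 mm. It stands on four 54×54 mm square legs, each inset 14 mm from the nearest pair of top edges, running from the floor to the underside of the top. Four apron rails, 54 mm thick and 67 mm tall, run between adjacent legs with their top edges flush with the underside of the top and their outer faces flush with the legs' outer faces.

B is a straight ladder. Two 39×33 mm vertical rails, 1294 mm tall, stand 404 mm apart (outside-to-outside) with their front faces coplanar on the −y side. 4 rungs, each 33 mm deep and 36 mm tall, span between the inner faces of the rails, front faces flush with the rails. The lowest rung's underside is at z = 184 mm and rungs are spaced 323 mm apart (underside to underside).

C is a four-legged stool. The seat is 262×293 mm, 34 mm thick, top at z = 415 mm. It stands on four round legs, each 44 mm in diameter, from z = 0 to the seat underside, each leg's axis is inset half a diameter from the nearest pair of seat edges (so the leg's bounding box is flush with the corner).

The ladder is on top of the table. Two stools sit around the table at the +y, +x sides.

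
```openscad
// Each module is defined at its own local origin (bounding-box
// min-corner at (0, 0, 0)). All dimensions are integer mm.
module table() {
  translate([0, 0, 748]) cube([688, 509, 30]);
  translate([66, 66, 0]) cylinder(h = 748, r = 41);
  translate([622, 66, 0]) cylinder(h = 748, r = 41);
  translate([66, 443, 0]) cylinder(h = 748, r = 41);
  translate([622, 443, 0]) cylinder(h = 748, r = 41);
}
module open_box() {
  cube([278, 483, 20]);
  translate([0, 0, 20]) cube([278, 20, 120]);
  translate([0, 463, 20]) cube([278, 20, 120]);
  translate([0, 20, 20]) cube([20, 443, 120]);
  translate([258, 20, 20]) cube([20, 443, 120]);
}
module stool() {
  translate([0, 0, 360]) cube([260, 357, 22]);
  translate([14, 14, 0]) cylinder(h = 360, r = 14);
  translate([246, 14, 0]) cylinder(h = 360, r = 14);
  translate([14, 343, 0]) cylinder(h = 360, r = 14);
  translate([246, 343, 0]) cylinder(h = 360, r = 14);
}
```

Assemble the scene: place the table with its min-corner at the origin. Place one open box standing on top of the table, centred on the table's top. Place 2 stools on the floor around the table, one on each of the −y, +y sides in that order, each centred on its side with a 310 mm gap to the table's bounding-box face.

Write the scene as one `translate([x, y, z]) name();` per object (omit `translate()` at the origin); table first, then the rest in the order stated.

table();
translate([205, 13, 778]) open_box();
translate([214, -667, 0]) stool();
translate([214, 819, 0]) stool();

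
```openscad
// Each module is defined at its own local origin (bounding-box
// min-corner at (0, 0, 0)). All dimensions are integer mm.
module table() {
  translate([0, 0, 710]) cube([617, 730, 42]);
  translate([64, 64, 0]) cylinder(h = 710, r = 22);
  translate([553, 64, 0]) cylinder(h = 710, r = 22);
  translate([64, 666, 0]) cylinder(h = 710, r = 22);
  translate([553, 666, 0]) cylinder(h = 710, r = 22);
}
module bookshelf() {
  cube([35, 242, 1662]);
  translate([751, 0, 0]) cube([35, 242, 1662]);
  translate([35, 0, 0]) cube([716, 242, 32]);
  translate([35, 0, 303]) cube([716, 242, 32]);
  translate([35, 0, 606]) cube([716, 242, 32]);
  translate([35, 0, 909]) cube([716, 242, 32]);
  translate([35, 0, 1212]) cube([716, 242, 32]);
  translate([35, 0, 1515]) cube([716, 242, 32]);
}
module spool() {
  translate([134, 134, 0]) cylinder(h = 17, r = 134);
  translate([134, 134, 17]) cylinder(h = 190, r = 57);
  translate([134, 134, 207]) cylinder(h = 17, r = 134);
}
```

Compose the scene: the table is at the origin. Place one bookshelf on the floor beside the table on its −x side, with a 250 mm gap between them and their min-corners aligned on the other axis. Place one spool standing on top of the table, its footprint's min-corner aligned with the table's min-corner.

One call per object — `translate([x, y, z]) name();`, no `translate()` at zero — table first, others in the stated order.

table();
translate([-1036, 0, 0]) bookshelf();
translate([0, 0, 752]) spool();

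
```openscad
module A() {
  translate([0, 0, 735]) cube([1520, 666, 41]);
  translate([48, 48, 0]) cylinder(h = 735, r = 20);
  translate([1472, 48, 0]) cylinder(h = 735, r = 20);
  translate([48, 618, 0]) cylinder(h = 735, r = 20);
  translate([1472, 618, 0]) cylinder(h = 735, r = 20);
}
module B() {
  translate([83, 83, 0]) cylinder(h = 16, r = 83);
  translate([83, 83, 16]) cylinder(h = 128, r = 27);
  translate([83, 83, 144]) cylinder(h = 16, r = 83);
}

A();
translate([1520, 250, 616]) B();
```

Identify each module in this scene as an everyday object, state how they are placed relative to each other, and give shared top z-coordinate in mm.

Both tops at z = 776 mm.

A is a table. B is a spool. The spool is beside the table with their tops flush at z = 776. The shared top z-coordinate is 776 mm.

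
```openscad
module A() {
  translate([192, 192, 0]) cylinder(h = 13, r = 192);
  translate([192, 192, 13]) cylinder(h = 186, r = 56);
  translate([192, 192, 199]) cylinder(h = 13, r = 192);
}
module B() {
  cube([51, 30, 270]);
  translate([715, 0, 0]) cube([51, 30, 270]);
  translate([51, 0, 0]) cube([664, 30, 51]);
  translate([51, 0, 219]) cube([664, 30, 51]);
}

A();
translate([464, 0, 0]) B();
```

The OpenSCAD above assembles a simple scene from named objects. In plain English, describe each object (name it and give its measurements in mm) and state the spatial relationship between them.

A is a spool: two coaxial disc flanges of radius 192 mm and thickness 13 mm, joined by a core cylinder of radius 56 mm and height 186 mm. The lower flange rests on z = 0 and the three cylinders share a vertical axis.

B is a rectangular picture frame lying in the x–z plane (depth along y). The opening is 664 mm wide (x) by 168 mm tall (z), surrounded by a border 51 mm wide on all four sides. The frame is 30 mm deep and is made of two full-height vertical stiles with two horizontal rails fitted between them.

The picture frame is on the floor beside the spool on its +x side.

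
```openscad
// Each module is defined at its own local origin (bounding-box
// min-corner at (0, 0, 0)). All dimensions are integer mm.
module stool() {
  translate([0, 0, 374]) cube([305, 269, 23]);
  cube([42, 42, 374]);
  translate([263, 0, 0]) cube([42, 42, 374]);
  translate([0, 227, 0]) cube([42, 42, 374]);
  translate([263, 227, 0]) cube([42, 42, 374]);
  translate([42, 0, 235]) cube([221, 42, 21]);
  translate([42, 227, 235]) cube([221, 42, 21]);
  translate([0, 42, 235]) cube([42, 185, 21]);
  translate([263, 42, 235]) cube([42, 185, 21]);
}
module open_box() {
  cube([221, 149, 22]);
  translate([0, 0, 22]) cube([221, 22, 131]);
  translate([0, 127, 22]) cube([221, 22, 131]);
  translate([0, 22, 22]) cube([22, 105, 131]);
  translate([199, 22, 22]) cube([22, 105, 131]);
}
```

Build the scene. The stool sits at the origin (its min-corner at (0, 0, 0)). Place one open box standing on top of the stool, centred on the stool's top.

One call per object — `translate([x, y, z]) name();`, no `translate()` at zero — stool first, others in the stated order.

stool();
translate([42, 60, 397]) open_box();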